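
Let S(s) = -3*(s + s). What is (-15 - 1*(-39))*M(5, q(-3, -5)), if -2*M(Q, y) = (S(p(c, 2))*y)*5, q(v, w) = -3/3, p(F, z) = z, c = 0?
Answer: -720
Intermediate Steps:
q(v, w) = -1 (q(v, w) = -3*⅓ = -1)
S(s) = -6*s
M(Q, y) = 30*y (M(Q, y) = -(-6*2)*y*5/2 = -(-12*y)*5/2 = -(-30)*y = 30*y)
(-15 - 1*(-39))*M(5, q(-3, -5)) = (-15 - 1*(-39))*(30*(-1)) = (-15 + 39)*(-30) = 24*(-30) = -720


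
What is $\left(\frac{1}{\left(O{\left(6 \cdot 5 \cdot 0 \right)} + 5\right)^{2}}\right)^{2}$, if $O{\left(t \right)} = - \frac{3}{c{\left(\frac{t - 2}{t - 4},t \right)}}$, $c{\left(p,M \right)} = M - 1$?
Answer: $\frac{1}{4096} \approx 0.00024414$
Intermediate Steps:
$c{\left(p,M \right)} = -1 + M$
$O{\left(t \right)} = - \frac{3}{-1 + t}$
$\left(\frac{1}{\left(O{\left(6 \cdot 5 \cdot 0 \right)} + 5\right)^{2}}\right)^{2} = \left(\frac{1}{\left(- \frac{3}{-1 + 6 \cdot 5 \cdot 0} + 5\right)^{2}}\right)^{2} = \left(\frac{1}{\left(- \frac{3}{-1 + 30 \cdot 0} + 5\right)^{2}}\right)^{2} = \left(\frac{1}{\left(- \frac{3}{-1 + 0} + 5\right)^{2}}\right)^{2} = \left(\frac{1}{\left(- \frac{3}{-1} + 5\right)^{2}}\right)^{2} = \left(\frac{1}{\left(\left(-3\right) \left(-1\right) + 5\right)^{2}}\right)^{2} = \left(\frac{1}{\left(3 + 5\right)^{2}}\right)^{2} = \left(\frac{1}{8^{2}}\right)^{2} = \left(\frac{1}{64}\right)^{2} = \frac{1}{4096}$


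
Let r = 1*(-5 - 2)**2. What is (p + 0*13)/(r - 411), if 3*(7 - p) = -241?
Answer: -131/543 ≈ -0.24125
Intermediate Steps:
p = 262/3 (p = 7 - 1/3*(-241) = 7 + 241/3 = 262/3 ≈ 87.333)
r = 49 (r = 1*(-7)**2 = 1*49 = 49)
(p + 0*13)/(r - 411) = (262/3 + 0*13)/(49 - 411) = (262/3 + 0)/(-362) = (262/3)*(-1/362) = -131/543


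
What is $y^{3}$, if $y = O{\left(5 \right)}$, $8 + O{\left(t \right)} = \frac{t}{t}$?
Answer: $-343$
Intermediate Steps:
$O{\left(t \right)} = -7$ ($O{\left(t \right)} = -8 + \frac{t}{t} = -8 + 1 = -7$)
$y = -7$
$y^{3} = \left(-7\right)^{3} = -343$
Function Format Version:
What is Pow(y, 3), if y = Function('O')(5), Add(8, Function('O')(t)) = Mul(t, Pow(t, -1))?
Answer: -343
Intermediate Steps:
Function('O')(t) = -7 (Function('O')(t) = Add(-8, Mul(t, Pow(t, -1))) = Add(-8, 1) = -7)
y = -7
Pow(y, 3) = Pow(-7, 3) = -343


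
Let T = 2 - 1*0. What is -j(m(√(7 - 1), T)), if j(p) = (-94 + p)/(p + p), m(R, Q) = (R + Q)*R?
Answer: 23 - 47*√6/6 ≈ 3.8123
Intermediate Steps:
T = 2 (T = 2 + 0 = 2)
m(R, Q) = R*(Q + R) (m(R, Q) = (Q + R)*R = R*(Q + R))
j(p) = (-94 + p)/(2*p) (j(p) = (-94 + p)/((2*p)) = (-94 + p)*(1/(2*p)) = (-94 + p)/(2*p))
-j(m(√(7 - 1), T)) = -(-94 + √(7 - 1)*(2 + √(7 - 1)))/(2*(√(7 - 1)*(2 + √(7 - 1)))) = -(-94 + √6*(2 + √6))/(2*(√6*(2 + √6))) = -√6/(6*(2 + √6))*(-94 + √6*(2 + √6))/2 = -√6*(-94 + √6*(2 + √6))/(12*(2 + √6))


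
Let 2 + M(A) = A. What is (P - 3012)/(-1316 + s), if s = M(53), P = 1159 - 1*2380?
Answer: 4233/1265 ≈ 3.3462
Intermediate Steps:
P = -1221 (P = 1159 - 2380 = -1221)
M(A) = -2 + A
s = 51 (s = -2 + 53 = 51)
(P - 3012)/(-1316 + s) = (-1221 - 3012)/(-1316 + 51) = -4233/(-1265) = -4233*(-1/1265) = 4233/1265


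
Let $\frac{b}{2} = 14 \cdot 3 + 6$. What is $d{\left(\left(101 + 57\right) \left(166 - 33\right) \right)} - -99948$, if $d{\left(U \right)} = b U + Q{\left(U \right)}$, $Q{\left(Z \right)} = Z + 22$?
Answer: $2138328$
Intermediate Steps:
$Q{\left(Z \right)} = 22 + Z$
$b = 96$ ($b = 2 \left(14 \cdot 3 + 6\right) = 2 \left(42 + 6\right) = 2 \cdot 48 = 96$)
$d{\left(U \right)} = 22 + 97 U$ ($d{\left(U \right)} = 96 U + \left(22 + U\right) = 22 + 97 U$)
$d{\left(\left(101 + 57\right) \left(166 - 33\right) \right)} - -99948 = \left(22 + 97 \left(101 + 57\right) \left(166 - 33\right)\right) - -99948 = \left(22 + 97 \cdot 158 \cdot 133\right) + 99948 = \left(22 + 97 \cdot 21014\right) + 99948 = \left(22 + 2038358\right) + 99948 = 2038380 + 99948 = 2138328$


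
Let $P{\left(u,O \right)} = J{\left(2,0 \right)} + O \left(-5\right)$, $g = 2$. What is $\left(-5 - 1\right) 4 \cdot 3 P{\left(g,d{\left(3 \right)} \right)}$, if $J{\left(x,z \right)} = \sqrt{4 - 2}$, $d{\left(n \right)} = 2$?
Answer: $720 - 72 \sqrt{2} \approx 618.18$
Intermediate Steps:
$J{\left(x,z \right)} = \sqrt{2}$
$P{\left(u,O \right)} = \sqrt{2} - 5 O$ ($P{\left(u,O \right)} = \sqrt{2} + O \left(-5\right) = \sqrt{2} - 5 O$)
$\left(-5 - 1\right) 4 \cdot 3 P{\left(g,d{\left(3 \right)} \right)} = \left(-5 - 1\right) 4 \cdot 3 \left(\sqrt{2} - 10\right) = \left(-6\right) 4 \cdot 3 \left(\sqrt{2} - 10\right) = \left(-24\right) 3 \left(-10 + \sqrt{2}\right) = - 72 \left(-10 + \sqrt{2}\right) = 720 - 72 \sqrt{2}$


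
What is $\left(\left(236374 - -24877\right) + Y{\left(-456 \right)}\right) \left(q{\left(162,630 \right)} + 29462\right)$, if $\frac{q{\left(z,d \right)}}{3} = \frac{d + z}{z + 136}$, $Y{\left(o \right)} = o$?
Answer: $\frac{1145157625670}{149} \approx 7.6856 \cdot 10^{9}$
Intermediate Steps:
$q{\left(z,d \right)} = \frac{3 \left(d + z\right)}{136 + z}$ ($q{\left(z,d \right)} = 3 \frac{d + z}{z + 136} = 3 \frac{d + z}{136 + z} = \frac{3 \left(d + z\right)}{136 + z}$)
$\left(\left(236374 - -24877\right) + Y{\left(-456 \right)}\right) \left(q{\left(162,630 \right)} + 29462\right) = \left(\left(236374 - -24877\right) - 456\right) \left(\frac{3 \left(630 + 162\right)}{136 + 162} + 29462\right) = \left(\left(236374 + 24877\right) - 456\right) \left(3 \cdot \frac{1}{298} \cdot 792 + 29462\right) = \left(261251 - 456\right) \left(3 \cdot \frac{1}{298} \cdot 792 + 29462\right) = 260795 \left(\frac{1188}{149} + 29462\right) = 260795 \cdot \frac{4391026}{149} = \frac{1145157625670}{149}$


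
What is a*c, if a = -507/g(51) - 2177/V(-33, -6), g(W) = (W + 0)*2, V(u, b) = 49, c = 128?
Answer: -752448/119 ≈ -6323.1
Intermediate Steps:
g(W) = 2*W (g(W) = W*2 = 2*W)
a = -11757/238 (a = -507/(2*51) - 2177/49 = -507/102 - 2177*1/49 = -507*1/102 - 311/7 = -169/34 - 311/7 = -11757/238 ≈ -49.399)
a*c = -11757/238*128 = -752448/119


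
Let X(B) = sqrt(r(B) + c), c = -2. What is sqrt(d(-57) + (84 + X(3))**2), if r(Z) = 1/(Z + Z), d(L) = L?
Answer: sqrt(251898 + 1008*I*sqrt(66))/6 ≈ 83.66 + 1.3595*I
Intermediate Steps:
r(Z) = 1/(2*Z)
X(B) = sqrt(-2 + 1/(2*B)) (X(B) = sqrt(1/(2*B) - 2) = sqrt(-2 + 1/(2*B)))
sqrt(d(-57) + (84 + X(3))**2) = sqrt(-57 + (84 + sqrt(-8 + 2/3)/2)**2) = sqrt(-57 + (84 + sqrt(-22/3)/2)**2) = sqrt(-57 + (84 + (I*sqrt(66)/3)/2)**2) = sqrt(-57 + (84 + I*sqrt(66)/6)**2)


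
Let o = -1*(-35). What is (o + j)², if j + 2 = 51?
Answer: 7056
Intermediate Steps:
o = 35
j = 49 (j = -2 + 51 = 49)
(o + j)² = (35 + 49)² = 84² = 7056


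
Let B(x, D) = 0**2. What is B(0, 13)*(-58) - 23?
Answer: -23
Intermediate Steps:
B(x, D) = 0
B(0, 13)*(-58) - 23 = 0*(-58) - 23 = 0 - 23 = -23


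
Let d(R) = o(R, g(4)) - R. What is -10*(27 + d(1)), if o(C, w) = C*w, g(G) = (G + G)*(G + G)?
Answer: -900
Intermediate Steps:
g(G) = 4*G**2 (g(G) = (2*G)*(2*G) = 4*G**2)
d(R) = 63*R (d(R) = R*(4*4**2) - R = R*(4*16) - R = R*64 - R = 64*R - R = 63*R)
-10*(27 + d(1)) = -10*(27 + 63*1) = -10*(27 + 63) = -10*90 = -900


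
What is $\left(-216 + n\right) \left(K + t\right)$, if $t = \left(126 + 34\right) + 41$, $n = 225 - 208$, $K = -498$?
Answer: $59103$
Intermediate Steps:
$n = 17$ ($n = 225 - 208 = 17$)
$t = 201$ ($t = 160 + 41 = 201$)
$\left(-216 + n\right) \left(K + t\right) = \left(-216 + 17\right) \left(-498 + 201\right) = \left(-199\right) \left(-297\right) = 59103$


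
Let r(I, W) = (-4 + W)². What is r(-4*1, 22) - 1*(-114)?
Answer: 438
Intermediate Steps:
r(-4*1, 22) - 1*(-114) = (-4 + 22)² - 1*(-114) = 18² + 114 = 324 + 114 = 438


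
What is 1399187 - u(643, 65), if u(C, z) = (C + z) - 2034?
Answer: 1400513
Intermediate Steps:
u(C, z) = -2034 + C + z
1399187 - u(643, 65) = 1399187 - (-2034 + 643 + 65) = 1399187 - 1*(-1326) = 1399187 + 1326 = 1400513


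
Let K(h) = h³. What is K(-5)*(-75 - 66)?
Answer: 17625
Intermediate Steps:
K(-5)*(-75 - 66) = (-5)³*(-75 - 66) = -125*(-141) = 17625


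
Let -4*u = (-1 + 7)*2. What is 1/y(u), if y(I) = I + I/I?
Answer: -½ ≈ -0.50000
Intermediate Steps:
u = -3 (u = -(-1 + 7)*2/4 = -3*2/2 = -¼*12 = -3)
y(I) = 1 + I (y(I) = I + 1 = 1 + I)
1/y(u) = 1/(1 - 3) = 1/(-2) = -½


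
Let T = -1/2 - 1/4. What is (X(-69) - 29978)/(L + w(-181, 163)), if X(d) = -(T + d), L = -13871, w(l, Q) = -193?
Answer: 119633/56256 ≈ 2.1266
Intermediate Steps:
T = -¾ (T = -1*½ - 1*¼ = -½ - ¼ = -¾ ≈ -0.75000)
X(d) = ¾ - d (X(d) = -(-¾ + d) = ¾ - d)
(X(-69) - 29978)/(L + w(-181, 163)) = ((¾ - 1*(-69)) - 29978)/(-13871 - 193) = ((¾ + 69) - 29978)/(-14064) = (279/4 - 29978)*(-1/14064) = -119633/4*(-1/14064) = 119633/56256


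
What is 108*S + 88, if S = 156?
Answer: 16936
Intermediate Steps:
108*S + 88 = 108*156 + 88 = 16848 + 88 = 16936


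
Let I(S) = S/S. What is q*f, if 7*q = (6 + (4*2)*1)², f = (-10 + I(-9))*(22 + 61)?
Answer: -20916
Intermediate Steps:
I(S) = 1
f = -747 (f = (-10 + 1)*(22 + 61) = -9*83 = -747)
q = 28 (q = (6 + (4*2)*1)²/7 = (6 + 8*1)²/7 = (6 + 8)²/7 = (⅐)*14² = (⅐)*196 = 28)
q*f = 28*(-747) = -20916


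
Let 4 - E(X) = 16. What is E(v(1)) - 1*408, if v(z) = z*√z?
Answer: -420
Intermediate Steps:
v(z) = z^(3/2)
E(X) = -12 (E(X) = 4 - 1*16 = 4 - 16 = -12)
E(v(1)) - 1*408 = -12 - 1*408 = -12 - 408 = -420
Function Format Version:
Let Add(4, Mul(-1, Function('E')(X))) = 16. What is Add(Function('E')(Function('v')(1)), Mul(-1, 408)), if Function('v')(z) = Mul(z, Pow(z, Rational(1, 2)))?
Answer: -420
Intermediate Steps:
Function('v')(z) = Pow(z, Rational(3, 2))
Function('E')(X) = -12 (Function('E')(X) = Add(4, Mul(-1, 16)) = Add(4, -16) = -12)
Add(Function('E')(Function('v')(1)), Mul(-1, 408)) = Add(-12, Mul(-1, 408)) = Add(-12, -408) = -420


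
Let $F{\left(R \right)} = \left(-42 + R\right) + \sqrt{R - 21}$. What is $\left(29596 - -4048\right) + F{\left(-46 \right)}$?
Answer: $33556 + i \sqrt{67} \approx 33556.0 + 8.1853 i$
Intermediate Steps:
$F{\left(R \right)} = -42 + R + \sqrt{-21 + R}$ ($F{\left(R \right)} = \left(-42 + R\right) + \sqrt{-21 + R} = -42 + R + \sqrt{-21 + R}$)
$\left(29596 - -4048\right) + F{\left(-46 \right)} = \left(29596 - -4048\right) - \left(88 - \sqrt{-21 - 46}\right) = \left(29596 + 4048\right) - \left(88 - i \sqrt{67}\right) = 33644 - \left(88 - i \sqrt{67}\right) = 33556 + i \sqrt{67}$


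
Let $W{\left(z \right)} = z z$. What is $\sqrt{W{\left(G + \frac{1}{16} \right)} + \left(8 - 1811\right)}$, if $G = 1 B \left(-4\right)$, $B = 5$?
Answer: $\frac{7 i \sqrt{7343}}{16} \approx 37.49 i$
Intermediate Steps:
$G = -20$ ($G = 1 \cdot 5 \left(-4\right) = 5 \left(-4\right) = -20$)
$W{\left(z \right)} = z^{2}$
$\sqrt{W{\left(G + \frac{1}{16} \right)} + \left(8 - 1811\right)} = \sqrt{\left(-20 + \frac{1}{16}\right)^{2} + \left(8 - 1811\right)} = \sqrt{\left(- \frac{319}{16}\right)^{2} - 1803} = \sqrt{\frac{101761}{256} - 1803} = \sqrt{- \frac{359807}{256}} = \frac{7 i \sqrt{7343}}{16}$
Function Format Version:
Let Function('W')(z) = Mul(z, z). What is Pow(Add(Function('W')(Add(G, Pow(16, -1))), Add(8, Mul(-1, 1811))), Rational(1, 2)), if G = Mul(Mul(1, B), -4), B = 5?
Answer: Mul(Rational(7, 16), I, Pow(7343, Rational(1, 2))) ≈ Mul(37.490, I)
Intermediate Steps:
G = -20 (G = Mul(Mul(1, 5), -4) = Mul(5, -4) = -20)
Function('W')(z) = Pow(z, 2)
Pow(Add(Function('W')(Add(G, Pow(16, -1))), Add(8, Mul(-1, 1811))), Rational(1, 2)) = Pow(Add(Pow(Add(-20, Pow(16, -1)), 2), Add(8, Mul(-1, 1811))), Rational(1, 2)) = Pow(Add(Pow(Add(-20, Rational(1, 16)), 2), Add(8, -1811)), Rational(1, 2)) = Pow(Add(Pow(Rational(-319, 16), 2), -1803), Rational(1, 2)) = Pow(Add(Rational(101761, 256), -1803), Rational(1, 2)) = Pow(Rational(-359807, 256), Rational(1, 2)) = Mul(Rational(7, 16), I, Pow(7343, Rational(1, 2)))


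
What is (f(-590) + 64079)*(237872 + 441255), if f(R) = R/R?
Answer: 43518458160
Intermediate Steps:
f(R) = 1
(f(-590) + 64079)*(237872 + 441255) = (1 + 64079)*(237872 + 441255) = 64080*679127 = 43518458160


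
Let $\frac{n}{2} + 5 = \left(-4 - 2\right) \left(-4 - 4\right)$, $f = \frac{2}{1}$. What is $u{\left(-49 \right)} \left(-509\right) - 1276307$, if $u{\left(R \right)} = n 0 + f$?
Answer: $-1277325$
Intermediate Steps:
$f = 2$ ($f = 2 \cdot 1 = 2$)
$n = 86$ ($n = -10 + 2 \left(-4 - 2\right) \left(-4 - 4\right) = -10 + 2 \left(\left(-6\right) \left(-8\right)\right) = -10 + 2 \cdot 48 = -10 + 96 = 86$)
$u{\left(R \right)} = 2$ ($u{\left(R \right)} = 86 \cdot 0 + 2 = 0 + 2 = 2$)
$u{\left(-49 \right)} \left(-509\right) - 1276307 = 2 \left(-509\right) - 1276307 = -1018 - 1276307 = -1277325$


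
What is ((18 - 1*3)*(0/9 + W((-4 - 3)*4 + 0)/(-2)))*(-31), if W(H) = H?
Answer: -6510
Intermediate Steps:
((18 - 1*3)*(0/9 + W((-4 - 3)*4 + 0)/(-2)))*(-31) = ((18 - 1*3)*(0/9 + ((-4 - 3)*4 + 0)/(-2)))*(-31) = ((18 - 3)*(0*(⅑) + (-7*4 + 0)*(-½)))*(-31) = (15*(0 + (-28 + 0)*(-½)))*(-31) = (15*(0 - 28*(-½)))*(-31) = (15*(0 + 14))*(-31) = (15*14)*(-31) = 210*(-31) = -6510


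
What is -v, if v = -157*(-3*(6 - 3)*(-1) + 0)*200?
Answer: 282600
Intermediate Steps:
v = -282600 (v = -157*(-9*(-1) + 0)*200 = -157*(-3*(-3) + 0)*200 = -157*(9 + 0)*200 = -157*9*200 = -1413*200 = -282600)
-v = -1*(-282600) = 282600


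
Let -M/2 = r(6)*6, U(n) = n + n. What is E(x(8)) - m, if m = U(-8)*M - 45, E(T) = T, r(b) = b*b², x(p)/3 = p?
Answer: -41403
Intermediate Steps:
x(p) = 3*p
r(b) = b³
U(n) = 2*n
M = -2592 (M = -2*6³*6 = -432*6 = -2*1296 = -2592)
m = 41427 (m = (2*(-8))*(-2592) - 45 = -16*(-2592) - 45 = 41472 - 45 = 41427)
E(x(8)) - m = 3*8 - 1*41427 = 24 - 41427 = -41403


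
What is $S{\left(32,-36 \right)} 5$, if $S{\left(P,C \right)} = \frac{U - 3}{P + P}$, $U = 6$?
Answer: $\frac{15}{64} \approx 0.23438$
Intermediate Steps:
$S{\left(P,C \right)} = \frac{3}{2 P}$ ($S{\left(P,C \right)} = \frac{6 - 3}{P + P} = \frac{3}{2 P}$)
$S{\left(32,-36 \right)} 5 = \frac{3}{2 \cdot 32} \cdot 5 = \frac{3}{2} \cdot \frac{1}{32} \cdot 5 = \frac{3}{64} \cdot 5 = \frac{15}{64}$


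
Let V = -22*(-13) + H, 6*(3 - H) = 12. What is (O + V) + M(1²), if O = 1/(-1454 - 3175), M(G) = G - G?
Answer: 1328522/4629 ≈ 287.00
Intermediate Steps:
M(G) = 0
H = 1 (H = 3 - ⅙*12 = 3 - 2 = 1)
V = 287 (V = -22*(-13) + 1 = 286 + 1 = 287)
O = -1/4629 (O = 1/(-4629) = -1/4629 ≈ -0.00021603)
(O + V) + M(1²) = (-1/4629 + 287) + 0 = 1328522/4629 + 0 = 1328522/4629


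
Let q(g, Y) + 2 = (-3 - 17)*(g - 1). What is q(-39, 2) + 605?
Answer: 1403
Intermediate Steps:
q(g, Y) = 18 - 20*g (q(g, Y) = -2 + (-3 - 17)*(g - 1) = -2 - 20*(-1 + g) = -2 + (20 - 20*g) = 18 - 20*g)
q(-39, 2) + 605 = (18 - 20*(-39)) + 605 = (18 + 780) + 605 = 798 + 605 = 1403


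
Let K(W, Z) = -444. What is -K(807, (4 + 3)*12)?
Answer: 444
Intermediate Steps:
-K(807, (4 + 3)*12) = -1*(-444) = 444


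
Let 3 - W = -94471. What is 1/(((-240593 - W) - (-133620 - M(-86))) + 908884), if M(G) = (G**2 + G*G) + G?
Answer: 1/722143 ≈ 1.3848e-6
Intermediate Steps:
W = 94474 (W = 3 - 1*(-94471) = 3 + 94471 = 94474)
M(G) = G + 2*G**2 (M(G) = (G**2 + G**2) + G = 2*G**2 + G = G + 2*G**2)
1/(((-240593 - W) - (-133620 - M(-86))) + 908884) = 1/(((-240593 - 1*94474) - (-133620 - (-86)*(1 + 2*(-86)))) + 908884) = 1/(((-240593 - 94474) - (-133620 - (-86)*(1 - 172))) + 908884) = 1/((-335067 - (-133620 - (-86)*(-171))) + 908884) = 1/((-335067 - (-133620 - 1*14706)) + 908884) = 1/((-335067 - (-133620 - 14706)) + 908884) = 1/((-335067 - 1*(-148326)) + 908884) = 1/((-335067 + 148326) + 908884) = 1/(-186741 + 908884) = 1/722143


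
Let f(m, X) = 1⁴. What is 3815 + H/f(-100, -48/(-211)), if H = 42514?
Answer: 46329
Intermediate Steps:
f(m, X) = 1
3815 + H/f(-100, -48/(-211)) = 3815 + 42514/1 = 3815 + 42514*1 = 3815 + 42514 = 46329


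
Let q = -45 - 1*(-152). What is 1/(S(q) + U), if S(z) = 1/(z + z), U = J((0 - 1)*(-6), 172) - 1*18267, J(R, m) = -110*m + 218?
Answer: -214/7911365 ≈ -2.7050e-5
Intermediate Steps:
J(R, m) = 218 - 110*m
q = 107 (q = -45 + 152 = 107)
U = -36969 (U = (218 - 110*172) - 1*18267 = (218 - 18920) - 18267 = -18702 - 18267 = -36969)
S(z) = 1/(2*z)
1/(S(q) + U) = 1/((½)/107 - 36969) = 1/((½)*(1/107) - 36969) = 1/(1/214 - 36969) = 1/(-7911365/214) = -214/7911365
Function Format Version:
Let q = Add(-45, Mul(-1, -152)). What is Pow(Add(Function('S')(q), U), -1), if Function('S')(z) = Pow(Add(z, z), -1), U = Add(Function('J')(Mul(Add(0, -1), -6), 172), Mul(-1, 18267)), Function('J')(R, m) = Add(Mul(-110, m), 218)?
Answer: Rational(-214, 7911365) ≈ -2.7050e-5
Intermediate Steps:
Function('J')(R, m) = Add(218, Mul(-110, m))
q = 107 (q = Add(-45, 152) = 107)
U = -36969 (U = Add(Add(218, Mul(-110, 172)), Mul(-1, 18267)) = Add(Add(218, -18920), -18267) = Add(-18702, -18267) = -36969)
Function('S')(z) = Mul(Rational(1, 2), Pow(z, -1)) (Function('S')(z) = Pow(Mul(2, z), -1) = Mul(Rational(1, 2), Pow(z, -1)))
Pow(Add(Function('S')(q), U), -1) = Pow(Add(Mul(Rational(1, 2), Pow(107, -1)), -36969), -1) = Pow(Add(Mul(Rational(1, 2), Rational(1, 107)), -36969), -1) = Pow(Add(Rational(1, 214), -36969), -1) = Pow(Rational(-7911365, 214), -1) = Rational(-214, 7911365)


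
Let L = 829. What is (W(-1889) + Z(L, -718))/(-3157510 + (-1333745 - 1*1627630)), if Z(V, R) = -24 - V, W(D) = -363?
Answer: 1216/6118885 ≈ 0.00019873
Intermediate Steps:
(W(-1889) + Z(L, -718))/(-3157510 + (-1333745 - 1*1627630)) = (-363 + (-24 - 1*829))/(-3157510 + (-1333745 - 1*1627630)) = (-363 + (-24 - 829))/(-3157510 + (-1333745 - 1627630)) = (-363 - 853)/(-3157510 - 2961375) = -1216/(-6118885) = -1216*(-1/6118885) = 1216/6118885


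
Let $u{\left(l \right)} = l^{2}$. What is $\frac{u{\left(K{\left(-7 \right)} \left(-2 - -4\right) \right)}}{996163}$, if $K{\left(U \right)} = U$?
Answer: $\frac{28}{142309} \approx 0.00019675$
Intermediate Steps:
$\frac{u{\left(K{\left(-7 \right)} \left(-2 - -4\right) \right)}}{996163} = \frac{\left(- 7 \left(-2 - -4\right)\right)^{2}}{996163} = \left(- 7 \left(-2 + 4\right)\right)^{2} \cdot \frac{1}{996163} = \left(\left(-7\right) 2\right)^{2} \cdot \frac{1}{996163} = \left(-14\right)^{2} \cdot \frac{1}{996163} = 196 \cdot \frac{1}{996163} = \frac{28}{142309}$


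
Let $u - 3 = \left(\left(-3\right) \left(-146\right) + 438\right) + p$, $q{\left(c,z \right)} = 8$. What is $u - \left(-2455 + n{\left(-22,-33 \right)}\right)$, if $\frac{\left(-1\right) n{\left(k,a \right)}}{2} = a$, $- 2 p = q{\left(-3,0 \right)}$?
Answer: $3264$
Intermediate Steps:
$p = -4$ ($p = \left(- \frac{1}{2}\right) 8 = -4$)
$n{\left(k,a \right)} = - 2 a$
$u = 875$ ($u = 3 + \left(\left(\left(-3\right) \left(-146\right) + 438\right) - 4\right) = 3 + \left(\left(438 + 438\right) - 4\right) = 3 + \left(876 - 4\right) = 3 + 872 = 875$)
$u - \left(-2455 + n{\left(-22,-33 \right)}\right) = 875 - \left(-2455 - -66\right) = 875 - \left(-2455 + 66\right) = 875 - -2389 = 875 + 2389 = 3264$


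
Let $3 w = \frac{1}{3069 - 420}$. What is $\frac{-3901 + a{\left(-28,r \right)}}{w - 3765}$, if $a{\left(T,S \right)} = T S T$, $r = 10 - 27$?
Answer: $\frac{136918863}{29920454} \approx 4.5761$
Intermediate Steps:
$w = \frac{1}{7947}$ ($w = \frac{1}{3 \left(3069 - 420\right)} = \frac{1}{3 \cdot 2649} = \frac{1}{3} \cdot \frac{1}{2649} = \frac{1}{7947} \approx 0.00012583$)
$r = -17$
$a{\left(T,S \right)} = S T^{2}$ ($a{\left(T,S \right)} = S T T = S T^{2}$)
$\frac{-3901 + a{\left(-28,r \right)}}{w - 3765} = \frac{-3901 - 17 \left(-28\right)^{2}}{\frac{1}{7947} - 3765} = \frac{-3901 - 13328}{- \frac{29920454}{7947}} = \left(-3901 - 13328\right) \left(- \frac{7947}{29920454}\right) = \left(-17229\right) \left(- \frac{7947}{29920454}\right) = \frac{136918863}{29920454}$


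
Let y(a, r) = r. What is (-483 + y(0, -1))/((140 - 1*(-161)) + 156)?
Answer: -484/457 ≈ -1.0591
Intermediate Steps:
(-483 + y(0, -1))/((140 - 1*(-161)) + 156) = (-483 - 1)/((140 - 1*(-161)) + 156) = -484/((140 + 161) + 156) = -484/(301 + 156) = -484/457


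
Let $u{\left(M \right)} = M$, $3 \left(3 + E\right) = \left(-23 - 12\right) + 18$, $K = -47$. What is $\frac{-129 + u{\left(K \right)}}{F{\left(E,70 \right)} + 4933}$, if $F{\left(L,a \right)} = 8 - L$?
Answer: $- \frac{528}{14849} \approx -0.035558$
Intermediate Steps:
$E = - \frac{26}{3}$ ($E = -3 + \frac{\left(-23 - 12\right) + 18}{3} = -3 + \frac{-35 + 18}{3} = -3 + \frac{1}{3} \left(-17\right) = -3 - \frac{17}{3} = - \frac{26}{3} \approx -8.6667$)
$\frac{-129 + u{\left(K \right)}}{F{\left(E,70 \right)} + 4933} = \frac{-129 - 47}{\left(8 - - \frac{26}{3}\right) + 4933} = - \frac{176}{\left(8 + \frac{26}{3}\right) + 4933} = - \frac{176}{\frac{50}{3} + 4933} = - \frac{176}{\frac{14849}{3}} = \left(-176\right) \frac{3}{14849} = - \frac{528}{14849}$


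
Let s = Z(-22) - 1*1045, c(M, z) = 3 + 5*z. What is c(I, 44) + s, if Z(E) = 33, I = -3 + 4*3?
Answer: -789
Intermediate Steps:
I = 9 (I = -3 + 12 = 9)
s = -1012 (s = 33 - 1*1045 = 33 - 1045 = -1012)
c(I, 44) + s = (3 + 5*44) - 1012 = (3 + 220) - 1012 = 223 - 1012 = -789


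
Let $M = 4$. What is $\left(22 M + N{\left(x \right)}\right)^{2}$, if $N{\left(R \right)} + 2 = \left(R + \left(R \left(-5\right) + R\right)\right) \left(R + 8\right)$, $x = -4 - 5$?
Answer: $3481$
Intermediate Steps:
$x = -9$
$N{\left(R \right)} = -2 - 3 R \left(8 + R\right)$ ($N{\left(R \right)} = -2 + \left(R + \left(R \left(-5\right) + R\right)\right) \left(R + 8\right) = -2 + \left(R + \left(- 5 R + R\right)\right) \left(8 + R\right) = -2 + \left(R - 4 R\right) \left(8 + R\right) = -2 + - 3 R \left(8 + R\right) = -2 - 3 R \left(8 + R\right)$)
$\left(22 M + N{\left(x \right)}\right)^{2} = \left(22 \cdot 4 - \left(-214 + 243\right)\right)^{2} = \left(88 - 29\right)^{2} = 59^{2} = 3481$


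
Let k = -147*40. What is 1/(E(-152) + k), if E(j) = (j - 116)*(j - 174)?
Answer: 1/81488 ≈ 1.2272e-5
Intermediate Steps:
E(j) = (-174 + j)*(-116 + j) (E(j) = (-116 + j)*(-174 + j) = (-174 + j)*(-116 + j))
k = -5880
1/(E(-152) + k) = 1/((20184 + (-152)² - 290*(-152)) - 5880) = 1/((20184 + 23104 + 44080) - 5880) = 1/(87368 - 5880) = 1/81488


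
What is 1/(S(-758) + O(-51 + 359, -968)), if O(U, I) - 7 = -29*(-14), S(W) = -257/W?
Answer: 758/313311 ≈ 0.0024193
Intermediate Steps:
O(U, I) = 413 (O(U, I) = 7 - 29*(-14) = 7 + 406 = 413)
1/(S(-758) + O(-51 + 359, -968)) = 1/(-257/(-758) + 413) = 1/(-257*(-1/758) + 413) = 1/(257/758 + 413) = 1/(313311/758) = 758/313311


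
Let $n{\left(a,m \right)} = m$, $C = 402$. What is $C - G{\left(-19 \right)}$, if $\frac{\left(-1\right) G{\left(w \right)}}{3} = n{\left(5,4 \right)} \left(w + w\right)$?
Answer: $-54$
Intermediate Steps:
$G{\left(w \right)} = - 24 w$ ($G{\left(w \right)} = - 3 \cdot 4 \left(w + w\right) = - 3 \cdot 4 \cdot 2 w = - 3 \cdot 8 w = - 24 w$)
$C - G{\left(-19 \right)} = 402 - \left(-24\right) \left(-19\right) = 402 - 456 = -54$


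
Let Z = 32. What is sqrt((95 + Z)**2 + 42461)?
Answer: 3*sqrt(6510) ≈ 242.05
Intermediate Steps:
sqrt((95 + Z)**2 + 42461) = sqrt((95 + 32)**2 + 42461) = sqrt(127**2 + 42461) = sqrt(16129 + 42461) = sqrt(58590) = 3*sqrt(6510)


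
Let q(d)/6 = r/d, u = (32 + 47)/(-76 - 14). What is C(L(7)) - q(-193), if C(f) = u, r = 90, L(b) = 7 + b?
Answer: 33353/17370 ≈ 1.9201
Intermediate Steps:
u = -79/90 (u = 79/(-90) = 79*(-1/90) = -79/90 ≈ -0.87778)
q(d) = 540/d (q(d) = 6*(90/d) = 540/d)
C(f) = -79/90
C(L(7)) - q(-193) = -79/90 - 540/(-193) = -79/90 - 540*(-1)/193 = -79/90 - 1*(-540/193) = -79/90 + 540/193 = 33353/17370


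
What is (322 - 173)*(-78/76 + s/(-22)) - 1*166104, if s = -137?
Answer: -34553773/209 ≈ -1.6533e+5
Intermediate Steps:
(322 - 173)*(-78/76 + s/(-22)) - 1*166104 = (322 - 173)*(-78/76 - 137/(-22)) - 1*166104 = 149*(-78*1/76 - 137*(-1/22)) - 166104 = 149*(-39/38 + 137/22) - 166104 = 149*(1087/209) - 166104 = 161963/209 - 166104 = -34553773/209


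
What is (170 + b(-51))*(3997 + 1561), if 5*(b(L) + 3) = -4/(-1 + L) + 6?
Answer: 60771172/65 ≈ 9.3494e+5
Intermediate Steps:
b(L) = -9/5 - 4/(5*(-1 + L)) (b(L) = -3 + (-4/(-1 + L) + 6)/5 = -3 + (6 - 4/(-1 + L))/5 = -3 + (6/5 - 4/(5*(-1 + L))) = -9/5 - 4/(5*(-1 + L)))
(170 + b(-51))*(3997 + 1561) = (170 + (5 - 9*(-51))/(5*(-1 - 51)))*(3997 + 1561) = (170 + (⅕)*(5 + 459)/(-52))*5558 = (170 + (⅕)*(-1/52)*464)*5558 = (170 - 116/65)*5558 = (10934/65)*5558 = 60771172/65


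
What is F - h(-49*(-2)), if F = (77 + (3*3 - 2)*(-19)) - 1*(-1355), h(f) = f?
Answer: 1201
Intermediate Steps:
F = 1299 (F = (77 + (9 - 2)*(-19)) + 1355 = (77 + 7*(-19)) + 1355 = (77 - 133) + 1355 = -56 + 1355 = 1299)
F - h(-49*(-2)) = 1299 - (-49)*(-2) = 1299 - 1*98 = 1299 - 98 = 1201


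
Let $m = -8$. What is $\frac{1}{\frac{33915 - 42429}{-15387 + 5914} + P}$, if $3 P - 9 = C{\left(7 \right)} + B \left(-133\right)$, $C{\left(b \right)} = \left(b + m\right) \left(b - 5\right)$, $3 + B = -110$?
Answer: $\frac{9473}{47487190} \approx 0.00019949$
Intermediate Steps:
$B = -113$ ($B = -3 - 110 = -113$)
$C{\left(b \right)} = \left(-8 + b\right) \left(-5 + b\right)$ ($C{\left(b \right)} = \left(b - 8\right) \left(b - 5\right) = \left(-8 + b\right) \left(-5 + b\right)$)
$P = 5012$ ($P = 3 + \frac{\left(40 + 7^{2} - 91\right) - -15029}{3} = 3 + \frac{\left(40 + 49 - 91\right) + 15029}{3} = 3 + \frac{-2 + 15029}{3} = 3 + \frac{1}{3} \cdot 15027 = 3 + 5009 = 5012$)
$\frac{1}{\frac{33915 - 42429}{-15387 + 5914} + P} = \frac{1}{\frac{33915 - 42429}{-15387 + 5914} + 5012} = \frac{1}{- \frac{8514}{-9473} + 5012} = \frac{1}{\left(-8514\right) \left(- \frac{1}{9473}\right) + 5012} = \frac{1}{\frac{8514}{9473} + 5012} = \frac{1}{\frac{47487190}{9473}} = \frac{9473}{47487190}$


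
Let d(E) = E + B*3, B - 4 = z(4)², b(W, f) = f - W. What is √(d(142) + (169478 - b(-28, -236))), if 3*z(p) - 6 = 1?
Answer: √1528707/3 ≈ 412.14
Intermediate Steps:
z(p) = 7/3 (z(p) = 2 + (⅓)*1 = 2 + ⅓ = 7/3)
B = 85/9 (B = 4 + (7/3)² = 4 + 49/9 = 85/9 ≈ 9.4444)
d(E) = 85/3 + E (d(E) = E + (85/9)*3 = E + 85/3 = 85/3 + E)
√(d(142) + (169478 - b(-28, -236))) = √((85/3 + 142) + (169478 - (-236 - 1*(-28)))) = √(511/3 + (169478 - (-236 + 28))) = √(511/3 + (169478 - 1*(-208))) = √(511/3 + (169478 + 208)) = √(511/3 + 169686) = √(509569/3) = √1528707/3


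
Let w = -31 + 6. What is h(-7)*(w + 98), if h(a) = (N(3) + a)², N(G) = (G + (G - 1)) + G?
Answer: 73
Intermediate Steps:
N(G) = -1 + 3*G (N(G) = (G + (-1 + G)) + G = (-1 + 2*G) + G = -1 + 3*G)
h(a) = (8 + a)² (h(a) = ((-1 + 3*3) + a)² = ((-1 + 9) + a)² = (8 + a)²)
w = -25
h(-7)*(w + 98) = (8 - 7)²*(-25 + 98) = 1²*73 = 1*73 = 73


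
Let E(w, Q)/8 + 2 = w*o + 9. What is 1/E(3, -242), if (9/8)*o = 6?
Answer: 1/184 ≈ 0.0054348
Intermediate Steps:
o = 16/3 (o = (8/9)*6 = 16/3 ≈ 5.3333)
E(w, Q) = 56 + 128*w/3 (E(w, Q) = -16 + 8*(w*(16/3) + 9) = -16 + 8*(16*w/3 + 9) = -16 + 8*(9 + 16*w/3) = -16 + (72 + 128*w/3) = 56 + 128*w/3)
1/E(3, -242) = 1/(56 + (128/3)*3) = 1/(56 + 128) = 1/184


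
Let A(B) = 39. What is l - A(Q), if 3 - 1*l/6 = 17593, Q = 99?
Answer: -105579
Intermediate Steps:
l = -105540 (l = 18 - 6*17593 = 18 - 105558 = -105540)
l - A(Q) = -105540 - 1*39 = -105540 - 39 = -105579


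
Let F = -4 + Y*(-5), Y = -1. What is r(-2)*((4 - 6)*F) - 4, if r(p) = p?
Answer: 0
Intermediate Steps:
F = 1 (F = -4 - 1*(-5) = -4 + 5 = 1)
r(-2)*((4 - 6)*F) - 4 = -2*(4 - 6) - 4 = -(-4) - 4 = -2*(-2) - 4 = 4 - 4 = 0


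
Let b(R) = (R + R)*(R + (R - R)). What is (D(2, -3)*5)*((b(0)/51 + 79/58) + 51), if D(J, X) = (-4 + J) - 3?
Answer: -75925/58 ≈ -1309.1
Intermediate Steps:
D(J, X) = -7 + J
b(R) = 2*R² (b(R) = (2*R)*(R + 0) = (2*R)*R = 2*R²)
(D(2, -3)*5)*((b(0)/51 + 79/58) + 51) = ((-7 + 2)*5)*(((2*0²)/51 + 79/58) + 51) = (-5*5)*(((2*0)*(1/51) + 79*(1/58)) + 51) = -25*((0*(1/51) + 79/58) + 51) = -25*((0 + 79/58) + 51) = -25*(79/58 + 51) = -25*3037/58 = -75925/58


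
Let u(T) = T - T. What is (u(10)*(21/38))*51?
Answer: 0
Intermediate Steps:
u(T) = 0
(u(10)*(21/38))*51 = (0*(21/38))*51 = 0*51 = 0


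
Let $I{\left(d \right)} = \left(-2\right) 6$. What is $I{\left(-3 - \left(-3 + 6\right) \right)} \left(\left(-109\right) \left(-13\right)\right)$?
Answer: $-17004$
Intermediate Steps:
$I{\left(d \right)} = -12$
$I{\left(-3 - \left(-3 + 6\right) \right)} \left(\left(-109\right) \left(-13\right)\right) = - 12 \left(\left(-109\right) \left(-13\right)\right) = \left(-12\right) 1417 = -17004$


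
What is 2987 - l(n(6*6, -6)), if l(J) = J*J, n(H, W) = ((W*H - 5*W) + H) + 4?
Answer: -18329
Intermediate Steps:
n(H, W) = 4 + H - 5*W + H*W (n(H, W) = ((H*W - 5*W) + H) + 4 = ((-5*W + H*W) + H) + 4 = (H - 5*W + H*W) + 4 = 4 + H - 5*W + H*W)
l(J) = J²
2987 - l(n(6*6, -6)) = 2987 - (4 + 6*6 - 5*(-6) + (6*6)*(-6))² = 2987 - (4 + 36 + 30 + 36*(-6))² = 2987 - (4 + 36 + 30 - 216)² = 2987 - 1*(-146)² = 2987 - 1*21316 = 2987 - 21316 = -18329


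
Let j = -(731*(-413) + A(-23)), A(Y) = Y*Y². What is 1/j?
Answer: 1/314070 ≈ 3.1840e-6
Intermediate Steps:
A(Y) = Y³
j = 314070 (j = -(731*(-413) + (-23)³) = -(-301903 - 12167) = -1*(-314070) = 314070)
1/j = 1/314070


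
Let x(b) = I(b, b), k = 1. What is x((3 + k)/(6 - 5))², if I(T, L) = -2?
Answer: 4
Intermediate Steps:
x(b) = -2
x((3 + k)/(6 - 5))² = (-2)² = 4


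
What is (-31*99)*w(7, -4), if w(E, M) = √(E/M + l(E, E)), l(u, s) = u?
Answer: -3069*√21/2 ≈ -7032.0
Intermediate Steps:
w(E, M) = √(E + E/M) (w(E, M) = √(E/M + E) = √(E + E/M))
(-31*99)*w(7, -4) = (-31*99)*√(7 + 7/(-4)) = -3069*√(7 + 7*(-¼)) = -3069*√(7 - 7/4) = -3069*√21/2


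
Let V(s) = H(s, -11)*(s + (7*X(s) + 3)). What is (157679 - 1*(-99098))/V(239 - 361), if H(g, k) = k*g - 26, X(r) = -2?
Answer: -256777/175028 ≈ -1.4671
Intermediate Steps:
H(g, k) = -26 + g*k (H(g, k) = g*k - 26 = -26 + g*k)
V(s) = (-26 - 11*s)*(-11 + s) (V(s) = (-26 + s*(-11))*(s + (7*(-2) + 3)) = (-26 - 11*s)*(s + (-14 + 3)) = (-26 - 11*s)*(s - 11) = (-26 - 11*s)*(-11 + s))
(157679 - 1*(-99098))/V(239 - 361) = (157679 - 1*(-99098))/(((-26 - 11*(239 - 361))*(-11 + (239 - 361)))) = (157679 + 99098)/(((-26 - 11*(-122))*(-11 - 122))) = 256777/(((-26 + 1342)*(-133))) = 256777/((1316*(-133))) = 256777/(-175028) = 256777*(-1/175028) = -256777/175028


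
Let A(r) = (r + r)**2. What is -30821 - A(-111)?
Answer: -80105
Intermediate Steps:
A(r) = 4*r**2 (A(r) = (2*r)**2 = 4*r**2)
-30821 - A(-111) = -30821 - 4*(-111)**2 = -30821 - 4*12321 = -30821 - 1*49284 = -30821 - 49284 = -80105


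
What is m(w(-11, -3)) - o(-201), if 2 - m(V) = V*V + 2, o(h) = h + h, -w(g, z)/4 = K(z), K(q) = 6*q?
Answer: -4782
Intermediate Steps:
w(g, z) = -24*z
o(h) = 2*h
m(V) = -V**2 (m(V) = 2 - (V*V + 2) = 2 - (V**2 + 2) = 2 - (2 + V**2) = 2 + (-2 - V**2) = -V**2)
m(w(-11, -3)) - o(-201) = -(-24*(-3))**2 - 2*(-201) = -1*72**2 - 1*(-402) = -1*5184 + 402 = -5184 + 402 = -4782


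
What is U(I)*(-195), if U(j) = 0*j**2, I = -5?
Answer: 0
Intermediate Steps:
U(j) = 0
U(I)*(-195) = 0*(-195) = 0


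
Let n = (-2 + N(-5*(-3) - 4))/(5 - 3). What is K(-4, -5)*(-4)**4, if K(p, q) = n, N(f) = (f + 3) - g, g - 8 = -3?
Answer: 896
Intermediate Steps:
g = 5 (g = 8 - 3 = 5)
N(f) = -2 + f (N(f) = (f + 3) - 1*5 = (3 + f) - 5 = -2 + f)
n = 7/2 (n = (-2 + (-2 + (-5*(-3) - 4)))/(5 - 3) = (-2 + (-2 + (15 - 4)))/2 = (-2 + (-2 + 11))*(1/2) = (-2 + 9)*(1/2) = 7*(1/2) = 7/2 ≈ 3.5000)
K(p, q) = 7/2
K(-4, -5)*(-4)**4 = (7/2)*(-4)**4 = (7/2)*256 = 896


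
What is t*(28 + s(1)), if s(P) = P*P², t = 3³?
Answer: 783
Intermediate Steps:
t = 27
s(P) = P³
t*(28 + s(1)) = 27*(28 + 1³) = 27*(28 + 1) = 27*29 = 783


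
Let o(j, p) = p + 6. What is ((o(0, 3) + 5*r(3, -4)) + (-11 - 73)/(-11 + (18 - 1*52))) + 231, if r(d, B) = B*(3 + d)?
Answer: 1828/15 ≈ 121.87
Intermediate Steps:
o(j, p) = 6 + p
((o(0, 3) + 5*r(3, -4)) + (-11 - 73)/(-11 + (18 - 1*52))) + 231 = (((6 + 3) + 5*(-4*(3 + 3))) + (-11 - 73)/(-11 + (18 - 1*52))) + 231 = ((9 + 5*(-4*6)) - 84/(-11 + (18 - 52))) + 231 = ((9 + 5*(-24)) - 84/(-11 - 34)) + 231 = ((9 - 120) - 84/(-45)) + 231 = (-111 - 84*(-1/45)) + 231 = (-111 + 28/15) + 231 = -1637/15 + 231 = 1828/15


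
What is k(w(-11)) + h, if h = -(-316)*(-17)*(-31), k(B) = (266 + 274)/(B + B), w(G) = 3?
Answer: 166622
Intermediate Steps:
k(B) = 270/B (k(B) = 540/((2*B)) = 540*(1/(2*B)) = 270/B)
h = 166532 (h = -79*68*(-31) = -5372*(-31) = 166532)
k(w(-11)) + h = 270/3 + 166532 = 270*(⅓) + 166532 = 90 + 166532 = 166622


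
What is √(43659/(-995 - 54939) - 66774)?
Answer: 5*I*√8356496139282/55934 ≈ 258.41*I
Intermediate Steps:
√(43659/(-995 - 54939) - 66774) = √(43659/(-55934) - 66774) = √(43659*(-1/55934) - 66774) = √(-43659/55934 - 66774) = √(-3734980575/55934) = 5*I*√8356496139282/55934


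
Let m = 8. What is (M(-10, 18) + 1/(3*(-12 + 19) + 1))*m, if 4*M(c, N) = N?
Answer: 400/11 ≈ 36.364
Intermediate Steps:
M(c, N) = N/4
(M(-10, 18) + 1/(3*(-12 + 19) + 1))*m = ((¼)*18 + 1/(3*(-12 + 19) + 1))*8 = (9/2 + 1/(3*7 + 1))*8 = (9/2 + 1/(21 + 1))*8 = (9/2 + 1/22)*8 = (50/11)*8 = 400/11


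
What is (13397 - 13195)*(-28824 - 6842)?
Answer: -7204532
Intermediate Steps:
(13397 - 13195)*(-28824 - 6842) = 202*(-35666) = -7204532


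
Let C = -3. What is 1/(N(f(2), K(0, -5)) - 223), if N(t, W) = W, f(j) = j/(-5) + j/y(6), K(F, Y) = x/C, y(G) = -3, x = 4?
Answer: -3/673 ≈ -0.0044577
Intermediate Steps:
K(F, Y) = -4/3 (K(F, Y) = 4/(-3) = 4*(-⅓) = -4/3)
f(j) = -8*j/15 (f(j) = j/(-5) + j/(-3) = j*(-⅕) + j*(-⅓) = -j/5 - j/3 = -8*j/15)
1/(N(f(2), K(0, -5)) - 223) = 1/(-4/3 - 223) = 1/(-673/3) = -3/673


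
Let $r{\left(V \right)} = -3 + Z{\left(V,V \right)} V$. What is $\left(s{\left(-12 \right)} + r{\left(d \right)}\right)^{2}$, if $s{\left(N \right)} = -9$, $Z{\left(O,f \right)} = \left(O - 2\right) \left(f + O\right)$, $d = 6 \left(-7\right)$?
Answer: $24100699536$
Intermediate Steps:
$d = -42$
$Z{\left(O,f \right)} = \left(-2 + O\right) \left(O + f\right)$
$r{\left(V \right)} = -3 + V \left(- 4 V + 2 V^{2}\right)$ ($r{\left(V \right)} = -3 + \left(V^{2} - 2 V - 2 V + V V\right) V = -3 + \left(V^{2} - 2 V - 2 V + V^{2}\right) V = -3 + \left(- 4 V + 2 V^{2}\right) V = -3 + V \left(- 4 V + 2 V^{2}\right)$)
$\left(s{\left(-12 \right)} + r{\left(d \right)}\right)^{2} = \left(-9 + \left(-3 + 2 \left(-42\right)^{2} \left(-2 - 42\right)\right)\right)^{2} = \left(-9 + \left(-3 + 2 \cdot 1764 \left(-44\right)\right)\right)^{2} = \left(-9 - 155235\right)^{2} = \left(-155244\right)^{2} = 24100699536$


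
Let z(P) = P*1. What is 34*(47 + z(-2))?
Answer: 1530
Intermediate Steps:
z(P) = P
34*(47 + z(-2)) = 34*(47 - 2) = 34*45 = 1530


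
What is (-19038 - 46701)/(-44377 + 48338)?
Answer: -3867/233 ≈ -16.597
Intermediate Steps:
(-19038 - 46701)/(-44377 + 48338) = -65739/3961 = -65739*1/3961 = -3867/233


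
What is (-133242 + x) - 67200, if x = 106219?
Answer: -94223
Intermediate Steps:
(-133242 + x) - 67200 = (-133242 + 106219) - 67200 = -27023 - 67200 = -94223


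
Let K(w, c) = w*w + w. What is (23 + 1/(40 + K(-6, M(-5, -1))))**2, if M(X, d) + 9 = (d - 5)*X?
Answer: 2595321/4900 ≈ 529.66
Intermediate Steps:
M(X, d) = -9 + X*(-5 + d) (M(X, d) = -9 + (d - 5)*X = -9 + (-5 + d)*X = -9 + X*(-5 + d))
K(w, c) = w + w**2 (K(w, c) = w**2 + w = w + w**2)
(23 + 1/(40 + K(-6, M(-5, -1))))**2 = (23 + 1/(40 - 6*(1 - 6)))**2 = (23 + 1/(40 - 6*(-5)))**2 = (23 + 1/(40 + 30))**2 = (23 + 1/70)**2 = (1611/70)**2 = 2595321/4900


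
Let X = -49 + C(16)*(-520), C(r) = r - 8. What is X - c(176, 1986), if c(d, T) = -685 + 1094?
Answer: -4618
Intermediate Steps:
c(d, T) = 409
C(r) = -8 + r
X = -4209 (X = -49 + (-8 + 16)*(-520) = -49 + 8*(-520) = -49 - 4160 = -4209)
X - c(176, 1986) = -4209 - 1*409 = -4209 - 409 = -4618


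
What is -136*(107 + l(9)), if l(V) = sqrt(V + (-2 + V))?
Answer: -15096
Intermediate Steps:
l(V) = sqrt(-2 + 2*V)
-136*(107 + l(9)) = -136*(107 + sqrt(-2 + 2*9)) = -136*(107 + sqrt(-2 + 18)) = -136*(107 + sqrt(16)) = -136*(107 + 4) = -136*111 = -15096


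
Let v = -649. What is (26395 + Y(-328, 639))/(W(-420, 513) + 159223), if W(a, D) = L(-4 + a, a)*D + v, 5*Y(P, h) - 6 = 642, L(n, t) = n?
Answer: -132623/294690 ≈ -0.45004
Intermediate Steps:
Y(P, h) = 648/5 (Y(P, h) = 6/5 + (⅕)*642 = 6/5 + 642/5 = 648/5)
W(a, D) = -649 + D*(-4 + a) (W(a, D) = (-4 + a)*D - 649 = D*(-4 + a) - 649 = -649 + D*(-4 + a))
(26395 + Y(-328, 639))/(W(-420, 513) + 159223) = (26395 + 648/5)/((-649 + 513*(-4 - 420)) + 159223) = 132623/(5*((-649 + 513*(-424)) + 159223)) = 132623/(5*((-649 - 217512) + 159223)) = 132623/(5*(-218161 + 159223)) = (132623/5)/(-58938) = (132623/5)*(-1/58938) = -132623/294690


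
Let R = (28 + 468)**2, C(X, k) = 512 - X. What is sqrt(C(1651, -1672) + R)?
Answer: sqrt(244877) ≈ 494.85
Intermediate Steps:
R = 246016 (R = 496**2 = 246016)
sqrt(C(1651, -1672) + R) = sqrt((512 - 1*1651) + 246016) = sqrt((512 - 1651) + 246016) = sqrt(-1139 + 246016) = sqrt(244877)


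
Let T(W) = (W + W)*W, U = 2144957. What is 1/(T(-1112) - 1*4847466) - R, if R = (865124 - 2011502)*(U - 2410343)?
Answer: -722363363059573225/2374378 ≈ -3.0423e+11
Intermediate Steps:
T(W) = 2*W² (T(W) = (2*W)*W = 2*W²)
R = 304232671908 (R = (865124 - 2011502)*(2144957 - 2410343) = -1146378*(-265386) = 304232671908)
1/(T(-1112) - 1*4847466) - R = 1/(2*(-1112)² - 1*4847466) - 1*304232671908 = 1/(2*1236544 - 4847466) - 304232671908 = 1/(2473088 - 4847466) - 304232671908 = 1/(-2374378) - 304232671908 = -1/2374378 - 304232671908 = -722363363059573225/2374378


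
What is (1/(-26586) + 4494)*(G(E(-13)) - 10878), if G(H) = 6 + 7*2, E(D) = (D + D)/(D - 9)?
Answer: -648643255207/13293 ≈ -4.8796e+7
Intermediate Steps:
E(D) = 2*D/(-9 + D) (E(D) = (2*D)/(-9 + D) = 2*D/(-9 + D))
G(H) = 20 (G(H) = 6 + 14 = 20)
(1/(-26586) + 4494)*(G(E(-13)) - 10878) = (1/(-26586) + 4494)*(20 - 10878) = (-1/26586 + 4494)*(-10858) = (119477483/26586)*(-10858) = -648643255207/13293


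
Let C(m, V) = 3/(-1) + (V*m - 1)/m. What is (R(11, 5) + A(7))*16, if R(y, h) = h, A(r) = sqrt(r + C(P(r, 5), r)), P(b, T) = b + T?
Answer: 80 + 8*sqrt(393)/3 ≈ 132.86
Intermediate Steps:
P(b, T) = T + b
C(m, V) = -3 + (-1 + V*m)/m (C(m, V) = 3*(-1) + (-1 + V*m)/m = -3 + (-1 + V*m)/m)
A(r) = sqrt(-3 - 1/(5 + r) + 2*r) (A(r) = sqrt(r + (-3 + r - 1/(5 + r))) = sqrt(-3 - 1/(5 + r) + 2*r))
(R(11, 5) + A(7))*16 = (5 + sqrt((-1 + (-3 + 2*7)*(5 + 7))/(5 + 7)))*16 = (5 + sqrt((-1 + (-3 + 14)*12)/12))*16 = (5 + sqrt((-1 + 11*12)/12))*16 = (5 + sqrt((-1 + 132)/12))*16 = (5 + sqrt((1/12)*131))*16 = (5 + sqrt(131/12))*16 = (5 + sqrt(393)/6)*16 = 80 + 8*sqrt(393)/3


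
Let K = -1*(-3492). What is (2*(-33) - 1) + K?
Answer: 3425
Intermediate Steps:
K = 3492
(2*(-33) - 1) + K = (2*(-33) - 1) + 3492 = (-66 - 1) + 3492 = -67 + 3492 = 3425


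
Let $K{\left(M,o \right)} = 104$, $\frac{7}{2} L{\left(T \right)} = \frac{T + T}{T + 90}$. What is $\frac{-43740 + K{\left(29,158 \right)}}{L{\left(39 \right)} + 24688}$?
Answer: $- \frac{3283609}{1857785} \approx -1.7675$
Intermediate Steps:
$L{\left(T \right)} = \frac{4 T}{7 \left(90 + T\right)}$ ($L{\left(T \right)} = \frac{2 \frac{T + T}{T + 90}}{7} = \frac{2 \frac{2 T}{90 + T}}{7} = \frac{4 T}{7 \left(90 + T\right)}$)
$\frac{-43740 + K{\left(29,158 \right)}}{L{\left(39 \right)} + 24688} = \frac{-43740 + 104}{\frac{4}{7} \cdot 39 \frac{1}{90 + 39} + 24688} = - \frac{43636}{\frac{4}{7} \cdot 39 \cdot \frac{1}{129} + 24688} = - \frac{43636}{\frac{52}{301} + 24688} = - \frac{43636}{\frac{7431140}{301}} = \left(-43636\right) \frac{301}{7431140} = - \frac{3283609}{1857785}$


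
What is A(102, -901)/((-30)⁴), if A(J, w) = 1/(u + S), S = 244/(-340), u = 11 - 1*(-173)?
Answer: 17/2523798000 ≈ 6.7359e-9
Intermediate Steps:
u = 184 (u = 11 + 173 = 184)
S = -61/85 (S = 244*(-1/340) = -61/85 ≈ -0.71765)
A(J, w) = 85/15579 (A(J, w) = 1/(184 - 61/85) = 1/(15579/85) = 85/15579)
A(102, -901)/((-30)⁴) = 85/(15579*((-30)⁴)) = (85/15579)/810000 = (85/15579)*(1/810000) = 17/2523798000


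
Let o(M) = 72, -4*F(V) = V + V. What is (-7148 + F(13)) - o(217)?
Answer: -14453/2 ≈ -7226.5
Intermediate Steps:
F(V) = -V/2 (F(V) = -(V + V)/4 = -V/2)
(-7148 + F(13)) - o(217) = (-7148 - ½*13) - 1*72 = (-7148 - 13/2) - 72 = -14309/2 - 72 = -14453/2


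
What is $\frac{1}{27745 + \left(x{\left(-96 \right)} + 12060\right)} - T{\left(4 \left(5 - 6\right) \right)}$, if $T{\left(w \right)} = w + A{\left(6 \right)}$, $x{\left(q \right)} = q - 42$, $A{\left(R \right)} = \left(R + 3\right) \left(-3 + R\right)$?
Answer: $- \frac{912340}{39667} \approx -23.0$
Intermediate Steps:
$A{\left(R \right)} = \left(-3 + R\right) \left(3 + R\right)$ ($A{\left(R \right)} = \left(3 + R\right) \left(-3 + R\right) = \left(-3 + R\right) \left(3 + R\right)$)
$x{\left(q \right)} = -42 + q$
$T{\left(w \right)} = 27 + w$ ($T{\left(w \right)} = w - \left(9 - 6^{2}\right) = w + \left(-9 + 36\right) = w + 27 = 27 + w$)
$\frac{1}{27745 + \left(x{\left(-96 \right)} + 12060\right)} - T{\left(4 \left(5 - 6\right) \right)} = \frac{1}{27745 + \left(\left(-42 - 96\right) + 12060\right)} - \left(27 + 4 \left(5 - 6\right)\right) = \frac{1}{27745 + \left(-138 + 12060\right)} - \left(27 + 4 \left(-1\right)\right) = \frac{1}{27745 + 11922} - \left(27 - 4\right) = \frac{1}{39667} - 23 = - \frac{912340}{39667}$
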